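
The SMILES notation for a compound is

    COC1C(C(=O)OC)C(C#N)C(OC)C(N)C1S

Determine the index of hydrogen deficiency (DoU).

Degree of unsaturation = (number of rings) + (number of π bonds).
Ring closures in the SMILES: 1.
π bonds: 1 double bond (each 1 DoU), 1 triple bond (each 2 DoU) → 3 DoU from unsaturation.
Total DoU = 1 + 3 = 4.

4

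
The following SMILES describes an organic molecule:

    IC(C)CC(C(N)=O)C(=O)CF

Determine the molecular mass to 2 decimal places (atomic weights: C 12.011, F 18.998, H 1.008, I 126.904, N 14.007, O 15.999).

287.07 g/mol

First, the molecular formula is C7H11FINO2 (counting implicit H from valence).
  C: 7 × 12.011 = 84.077
  F: 1 × 18.998 = 18.998
  H: 11 × 1.008 = 11.088
  I: 1 × 126.904 = 126.904
  N: 1 × 14.007 = 14.007
  O: 2 × 15.999 = 31.998
Sum: 7×12.011 + 1×18.998 + 11×1.008 + 1×126.904 + 1×14.007 + 2×15.999 = 287.072 → 287.07 g/mol.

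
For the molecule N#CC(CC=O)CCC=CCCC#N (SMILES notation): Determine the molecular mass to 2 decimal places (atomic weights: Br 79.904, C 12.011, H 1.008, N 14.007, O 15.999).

190.25 g/mol

First, the molecular formula is C11H14N2O (counting implicit H from valence).
  C: 11 × 12.011 = 132.121
  H: 14 × 1.008 = 14.112
  N: 2 × 14.007 = 28.014
  O: 1 × 15.999 = 15.999
Sum: 11×12.011 + 14×1.008 + 2×14.007 + 1×15.999 = 190.246 → 190.25 g/mol.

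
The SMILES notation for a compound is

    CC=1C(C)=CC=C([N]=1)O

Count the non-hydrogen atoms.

9

Every atom symbol written in the SMILES (organic subset) is one heavy atom; implicit H are not written.
Heavy atoms by element → C:7, N:1, O:1.
Total: 9.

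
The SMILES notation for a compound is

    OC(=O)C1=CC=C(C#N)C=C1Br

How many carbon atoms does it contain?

Count every carbon token in the SMILES (each C, including those in ring-closure positions and inside branches).
Carbon count: 8.

8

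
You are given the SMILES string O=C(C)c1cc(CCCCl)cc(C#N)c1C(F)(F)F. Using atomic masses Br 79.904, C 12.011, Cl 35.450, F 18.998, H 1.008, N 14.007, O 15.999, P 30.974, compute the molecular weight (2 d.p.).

289.68 g/mol

First, the molecular formula is C13H11ClF3NO (counting implicit H from valence).
  C: 13 × 12.011 = 156.143
  Cl: 1 × 35.450 = 35.450
  F: 3 × 18.998 = 56.994
  H: 11 × 1.008 = 11.088
  N: 1 × 14.007 = 14.007
  O: 1 × 15.999 = 15.999
Sum: 13×12.011 + 1×35.450 + 3×18.998 + 11×1.008 + 1×14.007 + 1×15.999 = 289.681 → 289.68 g/mol.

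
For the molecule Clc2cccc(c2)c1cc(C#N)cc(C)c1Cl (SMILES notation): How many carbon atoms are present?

14

Count every carbon token in the SMILES (each C, including those in ring-closure positions and inside branches).
Carbon count: 14.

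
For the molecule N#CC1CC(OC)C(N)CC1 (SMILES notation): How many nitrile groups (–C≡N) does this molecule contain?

The nitrile motif appears at heavy-atom position 2 in the SMILES.
Other groups present: 1 ether, 1 primary amine.
Nitrile count: 1.

1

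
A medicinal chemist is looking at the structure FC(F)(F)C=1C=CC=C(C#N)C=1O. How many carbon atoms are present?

8

Count every carbon token in the SMILES (each C, including those in ring-closure positions and inside branches).
Carbon count: 8.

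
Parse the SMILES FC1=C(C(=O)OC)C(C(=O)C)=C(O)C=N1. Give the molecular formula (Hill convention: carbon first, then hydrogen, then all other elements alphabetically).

Walk through each heavy atom and fill implicit hydrogens from standard valence (C 4, N 3, O 2, S 2, halogen 1):
  atom 1: F (halogen, monovalent) → 0 H
  atom 2: C, bond orders sum to 4 (valence 4) → 0 H
  atom 3: C, bond orders sum to 4 (valence 4) → 0 H
  atom 4: C, bond orders sum to 4 (valence 4) → 0 H
  atom 5: O, bond orders sum to 2 (valence 2) → 0 H
  atom 6: O, bond orders sum to 2 (valence 2) → 0 H
  atom 7: C, bond orders sum to 1 (valence 4) → 3 H
  atom 8: C, bond orders sum to 4 (valence 4) → 0 H
  atom 9: C, bond orders sum to 4 (valence 4) → 0 H
  atom 10: O, bond orders sum to 2 (valence 2) → 0 H
  atom 11: C, bond orders sum to 1 (valence 4) → 3 H
  atom 12: C, bond orders sum to 4 (valence 4) → 0 H
  atom 13: O, bond orders sum to 1 (valence 2) → 1 H
  atom 14: C, bond orders sum to 3 (valence 4) → 1 H
  atom 15: N, bond orders sum to 3 (valence 3) → 0 H
Totals → C:9, H:8, F:1, N:1, O:4.

C9H8FNO4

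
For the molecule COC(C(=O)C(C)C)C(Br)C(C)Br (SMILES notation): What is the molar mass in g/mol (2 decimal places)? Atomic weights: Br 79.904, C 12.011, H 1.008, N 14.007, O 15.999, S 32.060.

316.03 g/mol

First, the molecular formula is C9H16Br2O2 (counting implicit H from valence).
  Br: 2 × 79.904 = 159.808
  C: 9 × 12.011 = 108.099
  H: 16 × 1.008 = 16.128
  O: 2 × 15.999 = 31.998
Sum: 2×79.904 + 9×12.011 + 16×1.008 + 2×15.999 = 316.033 → 316.03 g/mol.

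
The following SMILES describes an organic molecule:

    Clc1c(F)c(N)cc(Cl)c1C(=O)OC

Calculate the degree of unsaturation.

Molecular formula: C8H6Cl2FNO2.
DoU = (2C + 2 + N − H − X) / 2, where X is the halogen count and O/S are ignored.
    = (2·8 + 2 + 1 − 6 − 3) / 2 = 10 / 2 = 5.

5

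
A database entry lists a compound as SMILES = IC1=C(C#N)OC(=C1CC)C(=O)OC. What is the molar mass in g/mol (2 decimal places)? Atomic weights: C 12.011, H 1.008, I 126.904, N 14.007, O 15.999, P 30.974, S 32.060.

305.07 g/mol

First, the molecular formula is C9H8INO3 (counting implicit H from valence).
  C: 9 × 12.011 = 108.099
  H: 8 × 1.008 = 8.064
  I: 1 × 126.904 = 126.904
  N: 1 × 14.007 = 14.007
  O: 3 × 15.999 = 47.997
Sum: 9×12.011 + 8×1.008 + 1×126.904 + 1×14.007 + 3×15.999 = 305.071 → 305.07 g/mol.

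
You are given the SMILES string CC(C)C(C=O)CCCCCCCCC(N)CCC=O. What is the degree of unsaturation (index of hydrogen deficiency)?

Degree of unsaturation = (number of rings) + (number of π bonds).
Ring closures in the SMILES: 0.
π bonds: 2 double bonds (each 1 DoU) → 2 DoU from unsaturation.
Total DoU = 0 + 2 = 2.

2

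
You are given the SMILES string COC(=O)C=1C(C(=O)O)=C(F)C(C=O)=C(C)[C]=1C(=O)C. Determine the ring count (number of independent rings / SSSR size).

In SMILES, each pair of matching ring-closure digits denotes one ring-closing bond; the number of such bonds equals the number of independent rings.
Ring-closure bonds here: 1.

1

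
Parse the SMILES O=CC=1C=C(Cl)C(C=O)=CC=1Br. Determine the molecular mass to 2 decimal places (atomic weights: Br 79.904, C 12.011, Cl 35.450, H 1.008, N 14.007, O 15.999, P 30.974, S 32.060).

First, the molecular formula is C8H4BrClO2 (counting implicit H from valence).
  Br: 1 × 79.904 = 79.904
  C: 8 × 12.011 = 96.088
  Cl: 1 × 35.450 = 35.450
  H: 4 × 1.008 = 4.032
  O: 2 × 15.999 = 31.998
Sum: 1×79.904 + 8×12.011 + 1×35.450 + 4×1.008 + 2×15.999 = 247.472 → 247.47 g/mol.

247.47 g/mol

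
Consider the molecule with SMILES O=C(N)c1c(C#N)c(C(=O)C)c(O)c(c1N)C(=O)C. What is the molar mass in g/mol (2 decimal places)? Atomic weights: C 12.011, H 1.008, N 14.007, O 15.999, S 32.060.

261.24 g/mol

First, the molecular formula is C12H11N3O4 (counting implicit H from valence).
  C: 12 × 12.011 = 144.132
  H: 11 × 1.008 = 11.088
  N: 3 × 14.007 = 42.021
  O: 4 × 15.999 = 63.996
Sum: 12×12.011 + 11×1.008 + 3×14.007 + 4×15.999 = 261.237 → 261.24 g/mol.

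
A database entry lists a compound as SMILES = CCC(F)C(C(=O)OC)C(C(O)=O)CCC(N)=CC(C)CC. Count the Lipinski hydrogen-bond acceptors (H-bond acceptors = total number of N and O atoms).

N atoms: 1; O atoms: 4.
Lipinski HBA = 1 + 4 = 5.

5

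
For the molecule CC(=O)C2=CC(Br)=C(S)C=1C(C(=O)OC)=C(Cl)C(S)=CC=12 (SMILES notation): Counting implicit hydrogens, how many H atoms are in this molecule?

Walk through each heavy atom and fill implicit hydrogens from standard valence (C 4, N 3, O 2, S 2, halogen 1):
  atom 1: C, bond orders sum to 1 (valence 4) → 3 H
  atom 2: C, bond orders sum to 4 (valence 4) → 0 H
  atom 3: O, bond orders sum to 2 (valence 2) → 0 H
  atom 4: C, bond orders sum to 4 (valence 4) → 0 H
  atom 5: C, bond orders sum to 3 (valence 4) → 1 H
  atom 6: C, bond orders sum to 4 (valence 4) → 0 H
  atom 7: Br (halogen, monovalent) → 0 H
  atom 8: C, bond orders sum to 4 (valence 4) → 0 H
  atom 9: S, bond orders sum to 1 (valence 2) → 1 H
  atom 10: C, bond orders sum to 4 (valence 4) → 0 H
  atom 11: C, bond orders sum to 4 (valence 4) → 0 H
  atom 12: C, bond orders sum to 4 (valence 4) → 0 H
  atom 13: O, bond orders sum to 2 (valence 2) → 0 H
  atom 14: O, bond orders sum to 2 (valence 2) → 0 H
  atom 15: C, bond orders sum to 1 (valence 4) → 3 H
  atom 16: C, bond orders sum to 4 (valence 4) → 0 H
  atom 17: Cl (halogen, monovalent) → 0 H
  atom 18: C, bond orders sum to 4 (valence 4) → 0 H
  atom 19: S, bond orders sum to 1 (valence 2) → 1 H
  atom 20: C, bond orders sum to 3 (valence 4) → 1 H
  atom 21: C, bond orders sum to 4 (valence 4) → 0 H
Total hydrogens: 10.

10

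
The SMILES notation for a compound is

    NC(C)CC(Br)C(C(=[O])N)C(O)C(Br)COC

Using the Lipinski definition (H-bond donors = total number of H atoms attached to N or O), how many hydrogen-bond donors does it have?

5

Donors: find every N or O and count the H atoms it carries.
  atom 1 (N): bond orders sum to 1 → 2 H
  atom 9 (O): bond orders sum to 2 → 0 H
  atom 10 (N): bond orders sum to 1 → 2 H
  atom 12 (O): bond orders sum to 1 → 1 H
  atom 16 (O): bond orders sum to 2 → 0 H
Lipinski HBD = 5.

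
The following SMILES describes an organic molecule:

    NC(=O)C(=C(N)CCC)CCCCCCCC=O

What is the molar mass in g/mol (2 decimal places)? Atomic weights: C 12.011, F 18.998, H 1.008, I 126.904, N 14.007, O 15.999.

254.37 g/mol

First, the molecular formula is C14H26N2O2 (counting implicit H from valence).
  C: 14 × 12.011 = 168.154
  H: 26 × 1.008 = 26.208
  N: 2 × 14.007 = 28.014
  O: 2 × 15.999 = 31.998
Sum: 14×12.011 + 26×1.008 + 2×14.007 + 2×15.999 = 254.374 → 254.37 g/mol.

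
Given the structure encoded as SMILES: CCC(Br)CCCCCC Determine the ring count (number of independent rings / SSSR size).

In SMILES, each pair of matching ring-closure digits denotes one ring-closing bond; the number of such bonds equals the number of independent rings.
Ring-closure bonds here: 0.

0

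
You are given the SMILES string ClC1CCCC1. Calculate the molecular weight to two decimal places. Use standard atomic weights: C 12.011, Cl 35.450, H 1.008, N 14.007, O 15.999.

104.58 g/mol

First, the molecular formula is C5H9Cl (counting implicit H from valence).
  C: 5 × 12.011 = 60.055
  Cl: 1 × 35.450 = 35.450
  H: 9 × 1.008 = 9.072
Sum: 5×12.011 + 1×35.450 + 9×1.008 = 104.577 → 104.58 g/mol.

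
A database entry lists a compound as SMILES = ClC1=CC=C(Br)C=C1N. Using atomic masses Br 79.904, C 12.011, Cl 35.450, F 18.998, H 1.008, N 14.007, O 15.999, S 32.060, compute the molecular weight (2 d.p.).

206.47 g/mol

First, the molecular formula is C6H5BrClN (counting implicit H from valence).
  Br: 1 × 79.904 = 79.904
  C: 6 × 12.011 = 72.066
  Cl: 1 × 35.450 = 35.450
  H: 5 × 1.008 = 5.040
  N: 1 × 14.007 = 14.007
Sum: 1×79.904 + 6×12.011 + 1×35.450 + 5×1.008 + 1×14.007 = 206.467 → 206.47 g/mol.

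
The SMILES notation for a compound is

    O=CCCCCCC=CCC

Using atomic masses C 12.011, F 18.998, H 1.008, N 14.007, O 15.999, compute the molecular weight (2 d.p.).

First, the molecular formula is C10H18O (counting implicit H from valence).
  C: 10 × 12.011 = 120.110
  H: 18 × 1.008 = 18.144
  O: 1 × 15.999 = 15.999
Sum: 10×12.011 + 18×1.008 + 1×15.999 = 154.253 → 154.25 g/mol.

154.25 g/mol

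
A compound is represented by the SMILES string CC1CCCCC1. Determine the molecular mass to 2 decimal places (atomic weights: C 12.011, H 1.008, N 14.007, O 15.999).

98.19 g/mol

First, the molecular formula is C7H14 (counting implicit H from valence).
  C: 7 × 12.011 = 84.077
  H: 14 × 1.008 = 14.112
Sum: 7×12.011 + 14×1.008 = 98.189 → 98.19 g/mol.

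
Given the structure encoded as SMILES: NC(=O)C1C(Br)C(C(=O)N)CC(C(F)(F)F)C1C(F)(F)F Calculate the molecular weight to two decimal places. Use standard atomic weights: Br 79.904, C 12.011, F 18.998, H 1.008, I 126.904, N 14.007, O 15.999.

385.10 g/mol

First, the molecular formula is C10H11BrF6N2O2 (counting implicit H from valence).
  Br: 1 × 79.904 = 79.904
  C: 10 × 12.011 = 120.110
  F: 6 × 18.998 = 113.988
  H: 11 × 1.008 = 11.088
  N: 2 × 14.007 = 28.014
  O: 2 × 15.999 = 31.998
Sum: 1×79.904 + 10×12.011 + 6×18.998 + 11×1.008 + 2×14.007 + 2×15.999 = 385.102 → 385.10 g/mol.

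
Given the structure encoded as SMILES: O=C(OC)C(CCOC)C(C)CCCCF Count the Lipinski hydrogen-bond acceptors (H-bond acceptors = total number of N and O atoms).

N atoms: 0; O atoms: 3.
Lipinski HBA = 0 + 3 = 3.

3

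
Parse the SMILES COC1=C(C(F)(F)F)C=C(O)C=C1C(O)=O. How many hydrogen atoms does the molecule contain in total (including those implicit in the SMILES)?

7

Walk through each heavy atom and fill implicit hydrogens from standard valence (C 4, N 3, O 2, S 2, halogen 1):
  atom 1: C, bond orders sum to 1 (valence 4) → 3 H
  atom 2: O, bond orders sum to 2 (valence 2) → 0 H
  atom 3: C, bond orders sum to 4 (valence 4) → 0 H
  atom 4: C, bond orders sum to 4 (valence 4) → 0 H
  atom 5: C, bond orders sum to 4 (valence 4) → 0 H
  atom 6: F (halogen, monovalent) → 0 H
  atom 7: F (halogen, monovalent) → 0 H
  atom 8: F (halogen, monovalent) → 0 H
  atom 9: C, bond orders sum to 3 (valence 4) → 1 H
  atom 10: C, bond orders sum to 4 (valence 4) → 0 H
  atom 11: O, bond orders sum to 1 (valence 2) → 1 H
  atom 12: C, bond orders sum to 3 (valence 4) → 1 H
  atom 13: C, bond orders sum to 4 (valence 4) → 0 H
  atom 14: C, bond orders sum to 4 (valence 4) → 0 H
  atom 15: O, bond orders sum to 1 (valence 2) → 1 H
  atom 16: O, bond orders sum to 2 (valence 2) → 0 H
Total hydrogens: 7.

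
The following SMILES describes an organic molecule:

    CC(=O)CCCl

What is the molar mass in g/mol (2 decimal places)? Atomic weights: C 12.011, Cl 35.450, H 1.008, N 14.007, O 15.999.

First, the molecular formula is C4H7ClO (counting implicit H from valence).
  C: 4 × 12.011 = 48.044
  Cl: 1 × 35.450 = 35.450
  H: 7 × 1.008 = 7.056
  O: 1 × 15.999 = 15.999
Sum: 4×12.011 + 1×35.450 + 7×1.008 + 1×15.999 = 106.549 → 106.55 g/mol.

106.55 g/mol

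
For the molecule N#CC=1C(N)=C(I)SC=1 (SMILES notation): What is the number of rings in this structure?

1

In SMILES, each pair of matching ring-closure digits denotes one ring-closing bond; the number of such bonds equals the number of independent rings.
Ring-closure bonds here: 1.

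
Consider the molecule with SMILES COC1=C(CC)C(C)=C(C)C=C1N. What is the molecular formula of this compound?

Walk through each heavy atom and fill implicit hydrogens from standard valence (C 4, N 3, O 2, S 2, halogen 1):
  atom 1: C, bond orders sum to 1 (valence 4) → 3 H
  atom 2: O, bond orders sum to 2 (valence 2) → 0 H
  atom 3: C, bond orders sum to 4 (valence 4) → 0 H
  atom 4: C, bond orders sum to 4 (valence 4) → 0 H
  atom 5: C, bond orders sum to 2 (valence 4) → 2 H
  atom 6: C, bond orders sum to 1 (valence 4) → 3 H
  atom 7: C, bond orders sum to 4 (valence 4) → 0 H
  atom 8: C, bond orders sum to 1 (valence 4) → 3 H
  atom 9: C, bond orders sum to 4 (valence 4) → 0 H
  atom 10: C, bond orders sum to 1 (valence 4) → 3 H
  atom 11: C, bond orders sum to 3 (valence 4) → 1 H
  atom 12: C, bond orders sum to 4 (valence 4) → 0 H
  atom 13: N, bond orders sum to 1 (valence 3) → 2 H
Totals → C:11, H:17, N:1, O:1.
In Hill order: C11H17NO.

C11H17NO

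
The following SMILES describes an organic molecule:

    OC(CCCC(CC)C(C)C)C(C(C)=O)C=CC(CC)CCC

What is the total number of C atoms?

Count every carbon token in the SMILES (each C, including those in ring-closure positions and inside branches).
Carbon count: 21.

21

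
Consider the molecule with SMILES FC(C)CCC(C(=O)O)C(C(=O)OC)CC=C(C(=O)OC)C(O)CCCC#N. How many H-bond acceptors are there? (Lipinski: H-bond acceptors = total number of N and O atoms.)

N atoms: 1; O atoms: 7.
Lipinski HBA = 1 + 7 = 8.

8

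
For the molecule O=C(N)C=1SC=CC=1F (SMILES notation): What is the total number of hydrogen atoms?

4

Walk through each heavy atom and fill implicit hydrogens from standard valence (C 4, N 3, O 2, S 2, halogen 1):
  atom 1: O, bond orders sum to 2 (valence 2) → 0 H
  atom 2: C, bond orders sum to 4 (valence 4) → 0 H
  atom 3: N, bond orders sum to 1 (valence 3) → 2 H
  atom 4: C, bond orders sum to 4 (valence 4) → 0 H
  atom 5: S, bond orders sum to 2 (valence 2) → 0 H
  atom 6: C, bond orders sum to 3 (valence 4) → 1 H
  atom 7: C, bond orders sum to 3 (valence 4) → 1 H
  atom 8: C, bond orders sum to 4 (valence 4) → 0 H
  atom 9: F (halogen, monovalent) → 0 H
Total hydrogens: 4.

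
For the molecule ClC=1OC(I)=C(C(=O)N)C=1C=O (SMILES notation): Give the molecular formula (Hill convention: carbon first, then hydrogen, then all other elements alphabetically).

Walk through each heavy atom and fill implicit hydrogens from standard valence (C 4, N 3, O 2, S 2, halogen 1):
  atom 1: Cl (halogen, monovalent) → 0 H
  atom 2: C, bond orders sum to 4 (valence 4) → 0 H
  atom 3: O, bond orders sum to 2 (valence 2) → 0 H
  atom 4: C, bond orders sum to 4 (valence 4) → 0 H
  atom 5: I (halogen, monovalent) → 0 H
  atom 6: C, bond orders sum to 4 (valence 4) → 0 H
  atom 7: C, bond orders sum to 4 (valence 4) → 0 H
  atom 8: O, bond orders sum to 2 (valence 2) → 0 H
  atom 9: N, bond orders sum to 1 (valence 3) → 2 H
  atom 10: C, bond orders sum to 4 (valence 4) → 0 H
  atom 11: C, bond orders sum to 3 (valence 4) → 1 H
  atom 12: O, bond orders sum to 2 (valence 2) → 0 H
Totals → C:6, H:3, Cl:1, I:1, N:1, O:3.
In Hill order: C6H3ClINO3.

C6H3ClINO3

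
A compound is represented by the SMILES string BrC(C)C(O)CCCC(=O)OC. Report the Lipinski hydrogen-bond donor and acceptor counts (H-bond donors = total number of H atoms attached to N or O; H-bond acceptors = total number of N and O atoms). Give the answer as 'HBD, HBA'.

Donors: find every N or O and count the H atoms it carries.
  atom 5 (O): bond orders sum to 1 → 1 H
  atom 10 (O): bond orders sum to 2 → 0 H
  atom 11 (O): bond orders sum to 2 → 0 H
Lipinski HBD = 1.
Acceptors: N atoms = 0, O atoms = 3 → HBA = 3.

1, 3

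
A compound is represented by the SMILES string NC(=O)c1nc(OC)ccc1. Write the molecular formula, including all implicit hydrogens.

Walk through each heavy atom and fill implicit hydrogens from standard valence (C 4, N 3, O 2, S 2, halogen 1); for lowercase aromatic atoms, an aromatic c carries 1 H when it has two neighbours and 0 H with three, and aromatic n carries 0 H:
  atom 1: N, bond orders sum to 1 (valence 3) → 2 H
  atom 2: C, bond orders sum to 4 (valence 4) → 0 H
  atom 3: O, bond orders sum to 2 (valence 2) → 0 H
  atom 4: aromatic c, 3 neighbours → 0 H
  atom 5: aromatic n, 2 neighbours → 0 H
  atom 6: aromatic c, 3 neighbours → 0 H
  atom 7: O, bond orders sum to 2 (valence 2) → 0 H
  atom 8: C, bond orders sum to 1 (valence 4) → 3 H
  atom 9: aromatic c, 2 neighbours → 1 H
  atom 10: aromatic c, 2 neighbours → 1 H
  atom 11: aromatic c, 2 neighbours → 1 H
Totals → C:7, H:8, N:2, O:2.
In Hill order: C7H8N2O2.

C7H8N2O2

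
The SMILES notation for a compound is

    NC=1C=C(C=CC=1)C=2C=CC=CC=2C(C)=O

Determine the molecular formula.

C14H13NO

Walk through each heavy atom and fill implicit hydrogens from standard valence (C 4, N 3, O 2, S 2, halogen 1):
  atom 1: N, bond orders sum to 1 (valence 3) → 2 H
  atom 2: C, bond orders sum to 4 (valence 4) → 0 H
  atom 3: C, bond orders sum to 3 (valence 4) → 1 H
  atom 4: C, bond orders sum to 4 (valence 4) → 0 H
  atom 5: C, bond orders sum to 3 (valence 4) → 1 H
  atom 6: C, bond orders sum to 3 (valence 4) → 1 H
  atom 7: C, bond orders sum to 3 (valence 4) → 1 H
  atom 8: C, bond orders sum to 4 (valence 4) → 0 H
  atom 9: C, bond orders sum to 3 (valence 4) → 1 H
  atom 10: C, bond orders sum to 3 (valence 4) → 1 H
  atom 11: C, bond orders sum to 3 (valence 4) → 1 H
  atom 12: C, bond orders sum to 3 (valence 4) → 1 H
  atom 13: C, bond orders sum to 4 (valence 4) → 0 H
  atom 14: C, bond orders sum to 4 (valence 4) → 0 H
  atom 15: C, bond orders sum to 1 (valence 4) → 3 H
  atom 16: O, bond orders sum to 2 (valence 2) → 0 H
Totals → C:14, H:13, N:1, O:1.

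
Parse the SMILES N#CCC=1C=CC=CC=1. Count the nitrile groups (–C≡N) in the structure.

The nitrile motif appears at heavy-atom position 2 in the SMILES.
Nitrile count: 1.

1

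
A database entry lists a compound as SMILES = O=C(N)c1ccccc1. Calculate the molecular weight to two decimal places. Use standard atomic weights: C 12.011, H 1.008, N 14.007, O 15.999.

First, the molecular formula is C7H7NO (counting implicit H from valence).
  C: 7 × 12.011 = 84.077
  H: 7 × 1.008 = 7.056
  N: 1 × 14.007 = 14.007
  O: 1 × 15.999 = 15.999
Sum: 7×12.011 + 7×1.008 + 1×14.007 + 1×15.999 = 121.139 → 121.14 g/mol.

121.14 g/mol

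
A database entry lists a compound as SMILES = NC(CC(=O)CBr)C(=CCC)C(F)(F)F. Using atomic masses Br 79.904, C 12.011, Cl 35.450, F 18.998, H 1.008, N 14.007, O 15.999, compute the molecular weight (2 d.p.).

288.11 g/mol

First, the molecular formula is C9H13BrF3NO (counting implicit H from valence).
  Br: 1 × 79.904 = 79.904
  C: 9 × 12.011 = 108.099
  F: 3 × 18.998 = 56.994
  H: 13 × 1.008 = 13.104
  N: 1 × 14.007 = 14.007
  O: 1 × 15.999 = 15.999
Sum: 1×79.904 + 9×12.011 + 3×18.998 + 13×1.008 + 1×14.007 + 1×15.999 = 288.107 → 288.11 g/mol.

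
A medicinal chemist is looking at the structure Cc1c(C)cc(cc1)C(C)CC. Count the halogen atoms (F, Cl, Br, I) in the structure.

0

Scan the SMILES for the halogen motif — none present.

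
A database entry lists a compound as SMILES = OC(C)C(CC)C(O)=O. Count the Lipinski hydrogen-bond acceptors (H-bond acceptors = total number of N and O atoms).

3

N atoms: 0; O atoms: 3.
Lipinski HBA = 0 + 3 = 3.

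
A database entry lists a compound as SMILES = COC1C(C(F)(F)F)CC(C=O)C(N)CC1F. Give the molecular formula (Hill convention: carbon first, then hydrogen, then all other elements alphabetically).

Walk through each heavy atom and fill implicit hydrogens from standard valence (C 4, N 3, O 2, S 2, halogen 1):
  atom 1: C, bond orders sum to 1 (valence 4) → 3 H
  atom 2: O, bond orders sum to 2 (valence 2) → 0 H
  atom 3: C, bond orders sum to 3 (valence 4) → 1 H
  atom 4: C, bond orders sum to 3 (valence 4) → 1 H
  atom 5: C, bond orders sum to 4 (valence 4) → 0 H
  atom 6: F (halogen, monovalent) → 0 H
  atom 7: F (halogen, monovalent) → 0 H
  atom 8: F (halogen, monovalent) → 0 H
  atom 9: C, bond orders sum to 2 (valence 4) → 2 H
  atom 10: C, bond orders sum to 3 (valence 4) → 1 H
  atom 11: C, bond orders sum to 3 (valence 4) → 1 H
  atom 12: O, bond orders sum to 2 (valence 2) → 0 H
  atom 13: C, bond orders sum to 3 (valence 4) → 1 H
  atom 14: N, bond orders sum to 1 (valence 3) → 2 H
  atom 15: C, bond orders sum to 2 (valence 4) → 2 H
  atom 16: C, bond orders sum to 3 (valence 4) → 1 H
  atom 17: F (halogen, monovalent) → 0 H
Totals → C:10, H:15, F:4, N:1, O:2.

C10H15F4NO2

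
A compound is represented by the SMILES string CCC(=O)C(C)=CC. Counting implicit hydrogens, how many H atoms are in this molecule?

Walk through each heavy atom and fill implicit hydrogens from standard valence (C 4, N 3, O 2, S 2, halogen 1):
  atom 1: C, bond orders sum to 1 (valence 4) → 3 H
  atom 2: C, bond orders sum to 2 (valence 4) → 2 H
  atom 3: C, bond orders sum to 4 (valence 4) → 0 H
  atom 4: O, bond orders sum to 2 (valence 2) → 0 H
  atom 5: C, bond orders sum to 4 (valence 4) → 0 H
  atom 6: C, bond orders sum to 1 (valence 4) → 3 H
  atom 7: C, bond orders sum to 3 (valence 4) → 1 H
  atom 8: C, bond orders sum to 1 (valence 4) → 3 H
Total hydrogens: 12.

12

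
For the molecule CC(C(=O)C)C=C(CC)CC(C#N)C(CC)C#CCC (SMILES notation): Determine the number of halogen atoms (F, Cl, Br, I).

0

Scan the SMILES for the halogen motif — none present.
Groups that are present: 1 alkene, 1 alkyne, 1 ketone, 1 nitrile.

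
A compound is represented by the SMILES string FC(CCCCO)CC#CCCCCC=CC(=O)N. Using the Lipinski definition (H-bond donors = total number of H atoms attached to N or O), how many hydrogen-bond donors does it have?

3

Donors: find every N or O and count the H atoms it carries.
  atom 7 (O): bond orders sum to 1 → 1 H
  atom 18 (O): bond orders sum to 2 → 0 H
  atom 19 (N): bond orders sum to 1 → 2 H
Lipinski HBD = 3.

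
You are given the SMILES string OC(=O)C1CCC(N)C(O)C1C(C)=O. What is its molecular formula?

C9H15NO4

Walk through each heavy atom and fill implicit hydrogens from standard valence (C 4, N 3, O 2, S 2, halogen 1):
  atom 1: O, bond orders sum to 1 (valence 2) → 1 H
  atom 2: C, bond orders sum to 4 (valence 4) → 0 H
  atom 3: O, bond orders sum to 2 (valence 2) → 0 H
  atom 4: C, bond orders sum to 3 (valence 4) → 1 H
  atom 5: C, bond orders sum to 2 (valence 4) → 2 H
  atom 6: C, bond orders sum to 2 (valence 4) → 2 H
  atom 7: C, bond orders sum to 3 (valence 4) → 1 H
  atom 8: N, bond orders sum to 1 (valence 3) → 2 H
  atom 9: C, bond orders sum to 3 (valence 4) → 1 H
  atom 10: O, bond orders sum to 1 (valence 2) → 1 H
  atom 11: C, bond orders sum to 3 (valence 4) → 1 H
  atom 12: C, bond orders sum to 4 (valence 4) → 0 H
  atom 13: C, bond orders sum to 1 (valence 4) → 3 H
  atom 14: O, bond orders sum to 2 (valence 2) → 0 H
Totals → C:9, H:15, N:1, O:4.
In Hill order: C9H15NO4.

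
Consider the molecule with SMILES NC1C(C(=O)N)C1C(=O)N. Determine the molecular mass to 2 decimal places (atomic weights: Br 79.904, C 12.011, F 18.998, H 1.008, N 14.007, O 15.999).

143.15 g/mol

First, the molecular formula is C5H9N3O2 (counting implicit H from valence).
  C: 5 × 12.011 = 60.055
  H: 9 × 1.008 = 9.072
  N: 3 × 14.007 = 42.021
  O: 2 × 15.999 = 31.998
Sum: 5×12.011 + 9×1.008 + 3×14.007 + 2×15.999 = 143.146 → 143.15 g/mol.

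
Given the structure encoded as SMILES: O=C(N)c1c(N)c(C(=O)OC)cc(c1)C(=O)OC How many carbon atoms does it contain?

11

Count every carbon token in the SMILES (each C, including those in ring-closure positions and inside branches).
Carbon count: 11.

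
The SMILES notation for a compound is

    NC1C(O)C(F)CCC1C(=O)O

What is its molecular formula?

Walk through each heavy atom and fill implicit hydrogens from standard valence (C 4, N 3, O 2, S 2, halogen 1):
  atom 1: N, bond orders sum to 1 (valence 3) → 2 H
  atom 2: C, bond orders sum to 3 (valence 4) → 1 H
  atom 3: C, bond orders sum to 3 (valence 4) → 1 H
  atom 4: O, bond orders sum to 1 (valence 2) → 1 H
  atom 5: C, bond orders sum to 3 (valence 4) → 1 H
  atom 6: F (halogen, monovalent) → 0 H
  atom 7: C, bond orders sum to 2 (valence 4) → 2 H
  atom 8: C, bond orders sum to 2 (valence 4) → 2 H
  atom 9: C, bond orders sum to 3 (valence 4) → 1 H
  atom 10: C, bond orders sum to 4 (valence 4) → 0 H
  atom 11: O, bond orders sum to 2 (valence 2) → 0 H
  atom 12: O, bond orders sum to 1 (valence 2) → 1 H
Totals → C:7, H:12, F:1, N:1, O:3.

C7H12FNO3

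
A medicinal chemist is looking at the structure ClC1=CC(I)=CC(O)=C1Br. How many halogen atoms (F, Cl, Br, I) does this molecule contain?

3

Halogen atoms appear at heavy-atom positions 1, 5, 10 (1×Br, 1×Cl, 1×I).
Other groups present: 1 hydroxyl.
Halogen count: 3.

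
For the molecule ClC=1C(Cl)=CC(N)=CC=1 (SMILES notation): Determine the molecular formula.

C6H5Cl2N

Walk through each heavy atom and fill implicit hydrogens from standard valence (C 4, N 3, O 2, S 2, halogen 1):
  atom 1: Cl (halogen, monovalent) → 0 H
  atom 2: C, bond orders sum to 4 (valence 4) → 0 H
  atom 3: C, bond orders sum to 4 (valence 4) → 0 H
  atom 4: Cl (halogen, monovalent) → 0 H
  atom 5: C, bond orders sum to 3 (valence 4) → 1 H
  atom 6: C, bond orders sum to 4 (valence 4) → 0 H
  atom 7: N, bond orders sum to 1 (valence 3) → 2 H
  atom 8: C, bond orders sum to 3 (valence 4) → 1 H
  atom 9: C, bond orders sum to 3 (valence 4) → 1 H
Totals → C:6, H:5, Cl:2, N:1.
In Hill order: C6H5Cl2N.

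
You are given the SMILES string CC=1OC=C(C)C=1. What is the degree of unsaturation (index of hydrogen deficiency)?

Molecular formula: C6H8O.
DoU = (2C + 2 + N − H − X) / 2, where X is the halogen count and O/S are ignored.
    = (2·6 + 2 + 0 − 8 − 0) / 2 = 6 / 2 = 3.

3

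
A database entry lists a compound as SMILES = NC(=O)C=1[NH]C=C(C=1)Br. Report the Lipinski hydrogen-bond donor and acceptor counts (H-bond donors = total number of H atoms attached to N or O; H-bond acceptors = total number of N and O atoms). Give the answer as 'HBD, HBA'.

3, 3

Donors: find every N or O and count the H atoms it carries.
  atom 1 (N): bond orders sum to 1 → 2 H
  atom 3 (O): bond orders sum to 2 → 0 H
  atom 5 (N): bond orders sum to 2 → 1 H
Lipinski HBD = 3.
Acceptors: N atoms = 2, O atoms = 1 → HBA = 3.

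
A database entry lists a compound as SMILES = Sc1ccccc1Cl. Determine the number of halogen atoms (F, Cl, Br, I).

1

Halogen atoms appear at heavy-atom position 8 (1×Cl).
Other groups present: 1 thiol.
Halogen count: 1.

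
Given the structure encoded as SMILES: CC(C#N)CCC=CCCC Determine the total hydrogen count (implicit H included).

Walk through each heavy atom and fill implicit hydrogens from standard valence (C 4, N 3, O 2, S 2, halogen 1):
  atom 1: C, bond orders sum to 1 (valence 4) → 3 H
  atom 2: C, bond orders sum to 3 (valence 4) → 1 H
  atom 3: C, bond orders sum to 4 (valence 4) → 0 H
  atom 4: N, bond orders sum to 3 (valence 3) → 0 H
  atom 5: C, bond orders sum to 2 (valence 4) → 2 H
  atom 6: C, bond orders sum to 2 (valence 4) → 2 H
  atom 7: C, bond orders sum to 3 (valence 4) → 1 H
  atom 8: C, bond orders sum to 3 (valence 4) → 1 H
  atom 9: C, bond orders sum to 2 (valence 4) → 2 H
  atom 10: C, bond orders sum to 2 (valence 4) → 2 H
  atom 11: C, bond orders sum to 1 (valence 4) → 3 H
Total hydrogens: 17.

17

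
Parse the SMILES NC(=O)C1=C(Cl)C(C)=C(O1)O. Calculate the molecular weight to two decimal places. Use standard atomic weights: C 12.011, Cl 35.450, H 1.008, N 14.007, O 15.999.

175.57 g/mol

First, the molecular formula is C6H6ClNO3 (counting implicit H from valence).
  C: 6 × 12.011 = 72.066
  Cl: 1 × 35.450 = 35.450
  H: 6 × 1.008 = 6.048
  N: 1 × 14.007 = 14.007
  O: 3 × 15.999 = 47.997
Sum: 6×12.011 + 1×35.450 + 6×1.008 + 1×14.007 + 3×15.999 = 175.568 → 175.57 g/mol.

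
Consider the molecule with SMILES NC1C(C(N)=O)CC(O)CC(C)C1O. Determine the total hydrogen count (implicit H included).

Walk through each heavy atom and fill implicit hydrogens from standard valence (C 4, N 3, O 2, S 2, halogen 1):
  atom 1: N, bond orders sum to 1 (valence 3) → 2 H
  atom 2: C, bond orders sum to 3 (valence 4) → 1 H
  atom 3: C, bond orders sum to 3 (valence 4) → 1 H
  atom 4: C, bond orders sum to 4 (valence 4) → 0 H
  atom 5: N, bond orders sum to 1 (valence 3) → 2 H
  atom 6: O, bond orders sum to 2 (valence 2) → 0 H
  atom 7: C, bond orders sum to 2 (valence 4) → 2 H
  atom 8: C, bond orders sum to 3 (valence 4) → 1 H
  atom 9: O, bond orders sum to 1 (valence 2) → 1 H
  atom 10: C, bond orders sum to 2 (valence 4) → 2 H
  atom 11: C, bond orders sum to 3 (valence 4) → 1 H
  atom 12: C, bond orders sum to 1 (valence 4) → 3 H
  atom 13: C, bond orders sum to 3 (valence 4) → 1 H
  atom 14: O, bond orders sum to 1 (valence 2) → 1 H
Total hydrogens: 18.

18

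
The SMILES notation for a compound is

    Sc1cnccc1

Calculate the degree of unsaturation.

4

Molecular formula: C5H5NS.
DoU = (2C + 2 + N − H − X) / 2, where X is the halogen count and O/S are ignored.
    = (2·5 + 2 + 1 − 5 − 0) / 2 = 8 / 2 = 4.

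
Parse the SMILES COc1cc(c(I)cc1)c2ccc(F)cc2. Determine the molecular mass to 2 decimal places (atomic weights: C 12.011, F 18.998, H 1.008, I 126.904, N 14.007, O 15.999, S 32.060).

First, the molecular formula is C13H10FIO (counting implicit H from valence).
  C: 13 × 12.011 = 156.143
  F: 1 × 18.998 = 18.998
  H: 10 × 1.008 = 10.080
  I: 1 × 126.904 = 126.904
  O: 1 × 15.999 = 15.999
Sum: 13×12.011 + 1×18.998 + 10×1.008 + 1×126.904 + 1×15.999 = 328.124 → 328.12 g/mol.

328.12 g/mol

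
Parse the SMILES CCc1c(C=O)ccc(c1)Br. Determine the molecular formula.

Walk through each heavy atom and fill implicit hydrogens from standard valence (C 4, N 3, O 2, S 2, halogen 1); for lowercase aromatic atoms, an aromatic c carries 1 H when it has two neighbours and 0 H with three, and aromatic n carries 0 H:
  atom 1: C, bond orders sum to 1 (valence 4) → 3 H
  atom 2: C, bond orders sum to 2 (valence 4) → 2 H
  atom 3: aromatic c, 3 neighbours → 0 H
  atom 4: aromatic c, 3 neighbours → 0 H
  atom 5: C, bond orders sum to 3 (valence 4) → 1 H
  atom 6: O, bond orders sum to 2 (valence 2) → 0 H
  atom 7: aromatic c, 2 neighbours → 1 H
  atom 8: aromatic c, 2 neighbours → 1 H
  atom 9: aromatic c, 3 neighbours → 0 H
  atom 10: aromatic c, 2 neighbours → 1 H
  atom 11: Br (halogen, monovalent) → 0 H
Totals → C:9, H:9, Br:1, O:1.

C9H9BrO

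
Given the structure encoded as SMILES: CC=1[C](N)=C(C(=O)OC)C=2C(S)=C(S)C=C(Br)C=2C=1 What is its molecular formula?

Walk through each heavy atom and fill implicit hydrogens from standard valence (C 4, N 3, O 2, S 2, halogen 1):
  atom 1: C, bond orders sum to 1 (valence 4) → 3 H
  atom 2: C, bond orders sum to 4 (valence 4) → 0 H
  atom 3: C with explicit H count 0
  atom 4: N, bond orders sum to 1 (valence 3) → 2 H
  atom 5: C, bond orders sum to 4 (valence 4) → 0 H
  atom 6: C, bond orders sum to 4 (valence 4) → 0 H
  atom 7: O, bond orders sum to 2 (valence 2) → 0 H
  atom 8: O, bond orders sum to 2 (valence 2) → 0 H
  atom 9: C, bond orders sum to 1 (valence 4) → 3 H
  atom 10: C, bond orders sum to 4 (valence 4) → 0 H
  atom 11: C, bond orders sum to 4 (valence 4) → 0 H
  atom 12: S, bond orders sum to 1 (valence 2) → 1 H
  atom 13: C, bond orders sum to 4 (valence 4) → 0 H
  atom 14: S, bond orders sum to 1 (valence 2) → 1 H
  atom 15: C, bond orders sum to 3 (valence 4) → 1 H
  atom 16: C, bond orders sum to 4 (valence 4) → 0 H
  atom 17: Br (halogen, monovalent) → 0 H
  atom 18: C, bond orders sum to 4 (valence 4) → 0 H
  atom 19: C, bond orders sum to 3 (valence 4) → 1 H
Totals → C:13, H:12, Br:1, N:1, O:2, S:2.

C13H12BrNO2S2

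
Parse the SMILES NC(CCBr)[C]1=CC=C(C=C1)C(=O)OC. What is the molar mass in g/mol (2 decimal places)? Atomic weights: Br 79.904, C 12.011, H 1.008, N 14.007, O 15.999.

272.14 g/mol

First, the molecular formula is C11H14BrNO2 (counting implicit H from valence).
  Br: 1 × 79.904 = 79.904
  C: 11 × 12.011 = 132.121
  H: 14 × 1.008 = 14.112
  N: 1 × 14.007 = 14.007
  O: 2 × 15.999 = 31.998
Sum: 1×79.904 + 11×12.011 + 14×1.008 + 1×14.007 + 2×15.999 = 272.142 → 272.14 g/mol.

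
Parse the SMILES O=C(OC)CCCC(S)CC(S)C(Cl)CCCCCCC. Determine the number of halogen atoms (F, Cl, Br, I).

Halogen atoms appear at heavy-atom position 14 (1×Cl).
Other groups present: 1 ester, 2 thiol.
Halogen count: 1.

1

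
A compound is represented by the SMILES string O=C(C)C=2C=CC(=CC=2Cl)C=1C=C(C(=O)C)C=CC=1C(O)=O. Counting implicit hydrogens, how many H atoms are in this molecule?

Walk through each heavy atom and fill implicit hydrogens from standard valence (C 4, N 3, O 2, S 2, halogen 1):
  atom 1: O, bond orders sum to 2 (valence 2) → 0 H
  atom 2: C, bond orders sum to 4 (valence 4) → 0 H
  atom 3: C, bond orders sum to 1 (valence 4) → 3 H
  atom 4: C, bond orders sum to 4 (valence 4) → 0 H
  atom 5: C, bond orders sum to 3 (valence 4) → 1 H
  atom 6: C, bond orders sum to 3 (valence 4) → 1 H
  atom 7: C, bond orders sum to 4 (valence 4) → 0 H
  atom 8: C, bond orders sum to 3 (valence 4) → 1 H
  atom 9: C, bond orders sum to 4 (valence 4) → 0 H
  atom 10: Cl (halogen, monovalent) → 0 H
  atom 11: C, bond orders sum to 4 (valence 4) → 0 H
  atom 12: C, bond orders sum to 3 (valence 4) → 1 H
  atom 13: C, bond orders sum to 4 (valence 4) → 0 H
  atom 14: C, bond orders sum to 4 (valence 4) → 0 H
  atom 15: O, bond orders sum to 2 (valence 2) → 0 H
  atom 16: C, bond orders sum to 1 (valence 4) → 3 H
  atom 17: C, bond orders sum to 3 (valence 4) → 1 H
  atom 18: C, bond orders sum to 3 (valence 4) → 1 H
  atom 19: C, bond orders sum to 4 (valence 4) → 0 H
  atom 20: C, bond orders sum to 4 (valence 4) → 0 H
  atom 21: O, bond orders sum to 1 (valence 2) → 1 H
  atom 22: O, bond orders sum to 2 (valence 2) → 0 H
Total hydrogens: 13.

13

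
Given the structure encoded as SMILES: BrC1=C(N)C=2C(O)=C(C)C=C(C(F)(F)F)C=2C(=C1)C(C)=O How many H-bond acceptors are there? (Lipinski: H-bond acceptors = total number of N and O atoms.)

N atoms: 1; O atoms: 2.
Lipinski HBA = 1 + 2 = 3.

3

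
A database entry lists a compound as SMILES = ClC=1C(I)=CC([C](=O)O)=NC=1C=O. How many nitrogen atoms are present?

Scan the SMILES for N atoms (remember two-letter symbols like Cl and Br are single atoms).
Nitrogen count: 1.

1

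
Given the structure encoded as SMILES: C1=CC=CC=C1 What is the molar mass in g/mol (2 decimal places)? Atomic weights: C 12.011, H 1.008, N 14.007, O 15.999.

78.11 g/mol

First, the molecular formula is C6H6 (counting implicit H from valence).
  C: 6 × 12.011 = 72.066
  H: 6 × 1.008 = 6.048
Sum: 6×12.011 + 6×1.008 = 78.114 → 78.11 g/mol.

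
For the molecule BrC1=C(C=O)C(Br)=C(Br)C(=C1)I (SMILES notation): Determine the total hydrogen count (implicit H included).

Walk through each heavy atom and fill implicit hydrogens from standard valence (C 4, N 3, O 2, S 2, halogen 1):
  atom 1: Br (halogen, monovalent) → 0 H
  atom 2: C, bond orders sum to 4 (valence 4) → 0 H
  atom 3: C, bond orders sum to 4 (valence 4) → 0 H
  atom 4: C, bond orders sum to 3 (valence 4) → 1 H
  atom 5: O, bond orders sum to 2 (valence 2) → 0 H
  atom 6: C, bond orders sum to 4 (valence 4) → 0 H
  atom 7: Br (halogen, monovalent) → 0 H
  atom 8: C, bond orders sum to 4 (valence 4) → 0 H
  atom 9: Br (halogen, monovalent) → 0 H
  atom 10: C, bond orders sum to 4 (valence 4) → 0 H
  atom 11: C, bond orders sum to 3 (valence 4) → 1 H
  atom 12: I (halogen, monovalent) → 0 H
Total hydrogens: 2.

2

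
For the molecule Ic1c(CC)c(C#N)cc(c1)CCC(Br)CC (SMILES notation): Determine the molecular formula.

C14H17BrIN

Walk through each heavy atom and fill implicit hydrogens from standard valence (C 4, N 3, O 2, S 2, halogen 1); for lowercase aromatic atoms, an aromatic c carries 1 H when it has two neighbours and 0 H with three, and aromatic n carries 0 H:
  atom 1: I (halogen, monovalent) → 0 H
  atom 2: aromatic c, 3 neighbours → 0 H
  atom 3: aromatic c, 3 neighbours → 0 H
  atom 4: C, bond orders sum to 2 (valence 4) → 2 H
  atom 5: C, bond orders sum to 1 (valence 4) → 3 H
  atom 6: aromatic c, 3 neighbours → 0 H
  atom 7: C, bond orders sum to 4 (valence 4) → 0 H
  atom 8: N, bond orders sum to 3 (valence 3) → 0 H
  atom 9: aromatic c, 2 neighbours → 1 H
  atom 10: aromatic c, 3 neighbours → 0 H
  atom 11: aromatic c, 2 neighbours → 1 H
  atom 12: C, bond orders sum to 2 (valence 4) → 2 H
  atom 13: C, bond orders sum to 2 (valence 4) → 2 H
  atom 14: C, bond orders sum to 3 (valence 4) → 1 H
  atom 15: Br (halogen, monovalent) → 0 H
  atom 16: C, bond orders sum to 2 (valence 4) → 2 H
  atom 17: C, bond orders sum to 1 (valence 4) → 3 H
Totals → C:14, H:17, Br:1, I:1, N:1.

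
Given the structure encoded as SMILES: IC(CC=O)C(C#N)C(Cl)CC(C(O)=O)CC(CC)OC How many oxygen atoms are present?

Scan the SMILES for O atoms (remember two-letter symbols like Cl and Br are single atoms).
Oxygen count: 4.

4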